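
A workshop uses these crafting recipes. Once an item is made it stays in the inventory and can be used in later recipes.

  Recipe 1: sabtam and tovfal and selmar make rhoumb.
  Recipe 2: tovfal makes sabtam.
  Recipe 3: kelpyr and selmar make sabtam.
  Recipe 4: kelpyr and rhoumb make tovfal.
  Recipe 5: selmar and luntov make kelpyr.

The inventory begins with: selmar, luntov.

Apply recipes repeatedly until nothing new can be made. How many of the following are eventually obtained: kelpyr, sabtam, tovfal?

Using Recipe 5, selmar and luntov make kelpyr.
kelpyr and selmar → sabtam (Recipe 3).
kelpyr: reached.
sabtam: reached.
tovfal would need kelpyr and rhoumb (Recipe 4), but rhoumb is never obtained.
Reached: kelpyr and sabtam — 2 of the 3.

2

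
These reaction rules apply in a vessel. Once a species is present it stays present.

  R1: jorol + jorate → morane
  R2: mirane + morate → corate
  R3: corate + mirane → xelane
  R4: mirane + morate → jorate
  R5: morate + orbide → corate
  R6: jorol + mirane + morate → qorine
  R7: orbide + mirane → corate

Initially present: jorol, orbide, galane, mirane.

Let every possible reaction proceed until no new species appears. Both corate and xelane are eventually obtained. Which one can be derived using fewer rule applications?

corate: orbide and mirane present → corate forms (R7). [1 rule application]
xelane: orbide and mirane present → corate forms (R7). corate and mirane present → xelane forms (R3). [2 rule applications]
corate needs fewer.

corate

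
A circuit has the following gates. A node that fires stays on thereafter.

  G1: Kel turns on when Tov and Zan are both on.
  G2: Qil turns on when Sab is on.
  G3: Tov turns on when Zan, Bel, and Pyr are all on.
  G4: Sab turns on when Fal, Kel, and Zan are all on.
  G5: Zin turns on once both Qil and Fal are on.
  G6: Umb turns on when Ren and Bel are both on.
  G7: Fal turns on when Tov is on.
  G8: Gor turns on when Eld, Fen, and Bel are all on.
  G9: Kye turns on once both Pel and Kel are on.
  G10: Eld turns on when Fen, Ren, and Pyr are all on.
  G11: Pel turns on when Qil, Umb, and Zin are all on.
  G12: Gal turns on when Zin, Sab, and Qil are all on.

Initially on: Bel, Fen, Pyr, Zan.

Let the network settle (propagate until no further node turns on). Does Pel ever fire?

Pel would need Qil, Umb, and Zin (G11), but Umb never turns on.

No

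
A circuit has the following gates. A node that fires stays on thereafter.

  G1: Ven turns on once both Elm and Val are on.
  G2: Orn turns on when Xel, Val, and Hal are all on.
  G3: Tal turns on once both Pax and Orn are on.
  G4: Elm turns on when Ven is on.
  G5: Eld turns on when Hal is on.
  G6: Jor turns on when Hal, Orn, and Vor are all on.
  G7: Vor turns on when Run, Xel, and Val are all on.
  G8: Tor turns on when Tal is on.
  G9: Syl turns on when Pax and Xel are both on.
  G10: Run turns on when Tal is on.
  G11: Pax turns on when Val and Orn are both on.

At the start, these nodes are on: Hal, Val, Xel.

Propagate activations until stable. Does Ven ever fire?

Ven would need Elm and Val (G1), but Elm never turns on.

No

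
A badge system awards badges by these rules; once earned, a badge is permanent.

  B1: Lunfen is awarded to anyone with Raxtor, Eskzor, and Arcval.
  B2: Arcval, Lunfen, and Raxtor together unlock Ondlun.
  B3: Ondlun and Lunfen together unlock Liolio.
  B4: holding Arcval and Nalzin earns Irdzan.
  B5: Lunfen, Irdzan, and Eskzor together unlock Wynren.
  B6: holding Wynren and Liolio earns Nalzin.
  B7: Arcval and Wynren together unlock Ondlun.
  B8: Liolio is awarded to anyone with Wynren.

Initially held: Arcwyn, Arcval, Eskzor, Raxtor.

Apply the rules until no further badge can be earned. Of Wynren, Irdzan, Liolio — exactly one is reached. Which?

With Raxtor, Eskzor, and Arcval, Lunfen is earned (B1).
With Arcval, Lunfen, and Raxtor, Ondlun is earned (B2).
With Ondlun and Lunfen, Liolio is earned (B3).
Wynren would need Lunfen, Irdzan, and Eskzor (B5), but Irdzan is never earned. Irdzan would need Arcval and Nalzin (B4), but Nalzin is never earned.

Liolio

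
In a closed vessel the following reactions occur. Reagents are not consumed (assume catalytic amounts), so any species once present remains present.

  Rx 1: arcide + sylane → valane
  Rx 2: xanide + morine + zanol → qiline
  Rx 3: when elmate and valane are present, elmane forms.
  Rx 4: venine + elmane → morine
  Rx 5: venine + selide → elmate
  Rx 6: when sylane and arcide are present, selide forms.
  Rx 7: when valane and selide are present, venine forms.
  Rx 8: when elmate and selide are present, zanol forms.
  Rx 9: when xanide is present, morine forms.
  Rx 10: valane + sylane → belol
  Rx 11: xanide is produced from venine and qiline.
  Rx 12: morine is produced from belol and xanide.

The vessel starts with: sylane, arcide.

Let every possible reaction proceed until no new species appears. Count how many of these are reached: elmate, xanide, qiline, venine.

sylane and arcide present → selide forms (Rx 6).
arcide and sylane present → valane forms (Rx 1).
valane and selide present → venine forms (Rx 7).
venine and selide present → elmate forms (Rx 5).
elmate: reached.
xanide would need venine and qiline (Rx 11), but qiline never forms.
qiline would need xanide, morine, and zanol (Rx 2), but xanide never forms.
venine: reached.
Reached: elmate and venine — 2 of the 4.

2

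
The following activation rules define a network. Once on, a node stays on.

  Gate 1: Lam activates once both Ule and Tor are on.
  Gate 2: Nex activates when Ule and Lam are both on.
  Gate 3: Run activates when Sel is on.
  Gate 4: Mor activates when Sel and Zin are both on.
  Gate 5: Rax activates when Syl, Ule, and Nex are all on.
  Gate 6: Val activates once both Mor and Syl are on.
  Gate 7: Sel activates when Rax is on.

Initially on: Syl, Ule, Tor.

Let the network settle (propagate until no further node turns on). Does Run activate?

Yes

Ule and Tor are on, so Lam activates (Gate 1).
Ule and Lam are on, so Nex activates (Gate 2).
Gate 5: Syl, Ule, and Nex on → Rax on.
Rax is on, so Sel activates (Gate 7).
Gate 3: Sel on → Run on.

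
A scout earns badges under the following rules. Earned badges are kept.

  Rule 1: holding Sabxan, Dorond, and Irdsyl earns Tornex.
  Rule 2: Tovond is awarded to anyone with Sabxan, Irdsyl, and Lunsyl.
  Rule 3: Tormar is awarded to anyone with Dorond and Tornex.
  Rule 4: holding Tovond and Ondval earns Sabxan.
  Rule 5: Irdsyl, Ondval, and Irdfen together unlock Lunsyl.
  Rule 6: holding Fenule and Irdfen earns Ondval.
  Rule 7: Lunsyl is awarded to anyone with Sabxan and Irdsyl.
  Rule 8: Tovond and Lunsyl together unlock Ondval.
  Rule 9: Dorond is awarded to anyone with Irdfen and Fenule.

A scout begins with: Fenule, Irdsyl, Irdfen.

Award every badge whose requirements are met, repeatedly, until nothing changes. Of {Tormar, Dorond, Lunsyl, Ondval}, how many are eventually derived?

3

With Irdfen and Fenule, Dorond is earned (Rule 9).
With Fenule and Irdfen, Ondval is earned (Rule 6).
With Irdsyl, Ondval, and Irdfen, Lunsyl is earned (Rule 5).
Tormar would need Dorond and Tornex (Rule 3), but Tornex is never earned.
Dorond: reached.
Lunsyl: reached.
Ondval: reached.
Reached: Dorond, Lunsyl, and Ondval — 3 of the 4.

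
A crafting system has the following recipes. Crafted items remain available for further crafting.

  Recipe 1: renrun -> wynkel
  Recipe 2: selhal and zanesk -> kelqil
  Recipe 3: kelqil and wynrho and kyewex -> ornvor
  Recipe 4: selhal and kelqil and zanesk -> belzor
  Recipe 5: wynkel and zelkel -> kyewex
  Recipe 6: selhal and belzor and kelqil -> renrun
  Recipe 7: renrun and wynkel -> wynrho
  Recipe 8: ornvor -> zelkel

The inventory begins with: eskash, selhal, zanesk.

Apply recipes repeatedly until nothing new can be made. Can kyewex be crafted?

kyewex would need wynkel and zelkel (Recipe 5), but zelkel is never obtained.

No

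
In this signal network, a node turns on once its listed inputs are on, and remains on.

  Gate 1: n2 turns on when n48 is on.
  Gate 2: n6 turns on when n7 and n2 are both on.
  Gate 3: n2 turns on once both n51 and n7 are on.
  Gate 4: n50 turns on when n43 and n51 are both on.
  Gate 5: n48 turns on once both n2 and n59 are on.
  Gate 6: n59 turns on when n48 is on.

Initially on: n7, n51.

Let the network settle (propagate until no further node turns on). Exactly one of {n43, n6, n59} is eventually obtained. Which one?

Gate 3: n51 and n7 on → n2 on.
Gate 2: n7 and n2 on → n6 on.
No rule produces n43, and it is not given. n59 would need n48 (Gate 6), but n48 never turns on.

n6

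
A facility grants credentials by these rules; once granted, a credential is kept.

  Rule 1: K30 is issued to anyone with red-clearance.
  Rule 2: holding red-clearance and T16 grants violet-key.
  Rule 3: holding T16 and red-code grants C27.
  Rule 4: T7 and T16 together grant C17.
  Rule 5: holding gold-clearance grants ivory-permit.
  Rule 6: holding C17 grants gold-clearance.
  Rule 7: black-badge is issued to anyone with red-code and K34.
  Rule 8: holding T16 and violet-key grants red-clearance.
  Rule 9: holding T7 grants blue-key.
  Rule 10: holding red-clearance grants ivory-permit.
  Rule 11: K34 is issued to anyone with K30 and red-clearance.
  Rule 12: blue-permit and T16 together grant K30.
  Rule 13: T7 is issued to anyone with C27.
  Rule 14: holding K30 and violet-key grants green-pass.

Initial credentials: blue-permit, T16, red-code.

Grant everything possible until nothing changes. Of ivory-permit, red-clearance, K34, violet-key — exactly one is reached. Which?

Holding T16 and red-code grants C27 (Rule 3).
Holding C27 grants T7 (Rule 13).
Holding T7 and T16 grants C17 (Rule 4).
Holding C17 grants gold-clearance (Rule 6).
Holding gold-clearance grants ivory-permit (Rule 5).
K34 would need K30 and red-clearance (Rule 11), but red-clearance is never granted. violet-key would need red-clearance and T16 (Rule 2), but red-clearance is never granted. red-clearance would need T16 and violet-key (Rule 8), but violet-key is never granted.

ivory-permit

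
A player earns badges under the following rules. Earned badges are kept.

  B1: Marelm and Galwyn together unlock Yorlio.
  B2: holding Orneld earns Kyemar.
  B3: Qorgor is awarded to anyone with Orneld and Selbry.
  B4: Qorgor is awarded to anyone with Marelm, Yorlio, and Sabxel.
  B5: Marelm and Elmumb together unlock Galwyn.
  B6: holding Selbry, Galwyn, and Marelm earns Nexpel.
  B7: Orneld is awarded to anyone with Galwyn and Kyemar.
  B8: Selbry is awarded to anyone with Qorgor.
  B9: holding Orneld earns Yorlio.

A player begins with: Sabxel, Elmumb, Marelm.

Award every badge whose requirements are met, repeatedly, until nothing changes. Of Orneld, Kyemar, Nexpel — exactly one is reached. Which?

With Marelm and Elmumb, Galwyn is earned (B5).
With Marelm and Galwyn, Yorlio is earned (B1).
With Marelm, Yorlio, and Sabxel, Qorgor is earned (B4).
With Qorgor, Selbry is earned (B8).
With Selbry, Galwyn, and Marelm, Nexpel is earned (B6).
Kyemar would need Orneld (B2), but Orneld is never earned. Orneld would need Galwyn and Kyemar (B7), but Kyemar is never earned.

Nexpel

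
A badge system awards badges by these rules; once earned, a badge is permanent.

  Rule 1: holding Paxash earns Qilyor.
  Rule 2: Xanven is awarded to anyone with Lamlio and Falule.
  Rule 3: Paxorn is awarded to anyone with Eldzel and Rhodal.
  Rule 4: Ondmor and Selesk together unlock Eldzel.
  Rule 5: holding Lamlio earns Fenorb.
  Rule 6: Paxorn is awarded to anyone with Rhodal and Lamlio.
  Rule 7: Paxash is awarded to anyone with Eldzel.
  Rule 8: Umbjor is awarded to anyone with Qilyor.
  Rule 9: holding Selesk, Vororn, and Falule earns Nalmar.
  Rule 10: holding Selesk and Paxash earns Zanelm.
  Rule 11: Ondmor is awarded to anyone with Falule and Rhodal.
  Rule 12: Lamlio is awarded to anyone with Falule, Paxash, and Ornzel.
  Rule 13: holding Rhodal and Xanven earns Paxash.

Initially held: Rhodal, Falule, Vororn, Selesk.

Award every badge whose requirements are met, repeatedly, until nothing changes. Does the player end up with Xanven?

Xanven would need Lamlio and Falule (Rule 2), but Lamlio is never earned.

No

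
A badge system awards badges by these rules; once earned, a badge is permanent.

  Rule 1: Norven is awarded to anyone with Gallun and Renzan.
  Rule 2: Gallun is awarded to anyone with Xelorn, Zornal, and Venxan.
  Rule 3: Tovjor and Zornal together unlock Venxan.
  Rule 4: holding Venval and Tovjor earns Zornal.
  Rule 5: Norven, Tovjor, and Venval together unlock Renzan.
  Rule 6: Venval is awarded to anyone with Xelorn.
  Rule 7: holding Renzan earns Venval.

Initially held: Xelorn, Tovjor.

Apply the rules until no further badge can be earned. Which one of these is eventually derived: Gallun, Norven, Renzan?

Gallun

With Xelorn, Venval is earned (Rule 6).
With Venval and Tovjor, Zornal is earned (Rule 4).
With Tovjor and Zornal, Venxan is earned (Rule 3).
With Xelorn, Zornal, and Venxan, Gallun is earned (Rule 2).
Norven would need Gallun and Renzan (Rule 1), but Renzan is never earned. Renzan would need Norven, Tovjor, and Venval (Rule 5), but Norven is never earned.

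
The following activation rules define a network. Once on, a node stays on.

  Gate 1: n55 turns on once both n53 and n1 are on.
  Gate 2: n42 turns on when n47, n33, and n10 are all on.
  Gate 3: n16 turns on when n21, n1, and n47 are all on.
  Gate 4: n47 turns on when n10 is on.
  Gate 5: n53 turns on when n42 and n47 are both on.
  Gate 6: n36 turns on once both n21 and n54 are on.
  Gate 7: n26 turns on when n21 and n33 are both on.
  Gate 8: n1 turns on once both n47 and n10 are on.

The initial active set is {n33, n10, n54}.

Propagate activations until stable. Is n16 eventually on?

n16 would need n21, n1, and n47 (Gate 3), but n21 never turns on.

No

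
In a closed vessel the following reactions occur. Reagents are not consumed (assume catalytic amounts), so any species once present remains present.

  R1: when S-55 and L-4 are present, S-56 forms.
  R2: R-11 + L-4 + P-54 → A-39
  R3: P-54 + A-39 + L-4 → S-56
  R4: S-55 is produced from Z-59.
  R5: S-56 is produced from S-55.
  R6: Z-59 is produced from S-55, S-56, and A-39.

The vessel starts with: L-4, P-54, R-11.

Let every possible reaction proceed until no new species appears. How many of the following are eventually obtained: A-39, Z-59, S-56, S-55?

2

R-11, L-4, and P-54 present → A-39 forms (R2).
P-54, A-39, and L-4 present → S-56 forms (R3).
A-39: reached.
Z-59 would need S-55, S-56, and A-39 (R6), but S-55 never forms.
S-56: reached.
S-55 would need Z-59 (R4), but Z-59 never forms.
Reached: A-39 and S-56 — 2 of the 4.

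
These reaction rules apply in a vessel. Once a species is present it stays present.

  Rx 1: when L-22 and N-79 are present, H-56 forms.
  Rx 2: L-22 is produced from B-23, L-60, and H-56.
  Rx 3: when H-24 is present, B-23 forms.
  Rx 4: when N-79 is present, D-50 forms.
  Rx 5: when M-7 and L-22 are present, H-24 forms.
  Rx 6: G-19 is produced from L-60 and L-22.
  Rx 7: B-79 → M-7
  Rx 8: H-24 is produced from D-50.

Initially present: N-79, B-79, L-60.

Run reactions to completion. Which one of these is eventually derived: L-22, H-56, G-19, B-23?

N-79 present → D-50 forms (Rx 4).
D-50 present → H-24 forms (Rx 8).
H-24 present → B-23 forms (Rx 3).
L-22 would need B-23, L-60, and H-56 (Rx 2), but H-56 never forms. G-19 would need L-60 and L-22 (Rx 6), but L-22 never forms. H-56 would need L-22 and N-79 (Rx 1), but L-22 never forms.

B-23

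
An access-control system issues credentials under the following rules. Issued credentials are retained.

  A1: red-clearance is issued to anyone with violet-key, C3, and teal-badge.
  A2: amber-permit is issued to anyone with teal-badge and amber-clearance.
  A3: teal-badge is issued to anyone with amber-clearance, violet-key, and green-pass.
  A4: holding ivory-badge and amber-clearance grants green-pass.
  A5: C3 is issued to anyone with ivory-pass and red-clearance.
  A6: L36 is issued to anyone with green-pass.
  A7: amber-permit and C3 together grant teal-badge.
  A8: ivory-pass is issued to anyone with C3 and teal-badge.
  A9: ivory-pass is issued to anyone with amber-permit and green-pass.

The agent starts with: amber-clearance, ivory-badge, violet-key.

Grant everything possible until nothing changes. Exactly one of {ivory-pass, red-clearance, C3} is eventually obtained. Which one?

Holding ivory-badge and amber-clearance grants green-pass (A4).
Holding amber-clearance, violet-key, and green-pass grants teal-badge (A3).
Holding teal-badge and amber-clearance grants amber-permit (A2).
Holding amber-permit and green-pass grants ivory-pass (A9).
red-clearance would need violet-key, C3, and teal-badge (A1), but C3 is never granted. C3 would need ivory-pass and red-clearance (A5), but red-clearance is never granted.

ivory-pass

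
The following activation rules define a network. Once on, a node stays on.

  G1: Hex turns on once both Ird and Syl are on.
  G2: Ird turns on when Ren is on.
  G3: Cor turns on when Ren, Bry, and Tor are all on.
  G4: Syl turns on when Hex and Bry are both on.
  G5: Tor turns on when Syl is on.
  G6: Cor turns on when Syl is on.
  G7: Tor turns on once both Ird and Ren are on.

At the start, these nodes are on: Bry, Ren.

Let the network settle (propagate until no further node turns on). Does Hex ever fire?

No

Hex would need Ird and Syl (G1), but Syl never turns on.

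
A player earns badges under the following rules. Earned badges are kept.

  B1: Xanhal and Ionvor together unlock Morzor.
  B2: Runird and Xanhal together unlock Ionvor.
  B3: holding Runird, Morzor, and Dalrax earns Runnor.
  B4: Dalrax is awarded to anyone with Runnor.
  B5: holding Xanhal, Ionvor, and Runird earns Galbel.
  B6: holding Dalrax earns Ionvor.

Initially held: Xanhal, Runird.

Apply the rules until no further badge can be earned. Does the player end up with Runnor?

Runnor would need Runird, Morzor, and Dalrax (B3), but Dalrax is never earned.

No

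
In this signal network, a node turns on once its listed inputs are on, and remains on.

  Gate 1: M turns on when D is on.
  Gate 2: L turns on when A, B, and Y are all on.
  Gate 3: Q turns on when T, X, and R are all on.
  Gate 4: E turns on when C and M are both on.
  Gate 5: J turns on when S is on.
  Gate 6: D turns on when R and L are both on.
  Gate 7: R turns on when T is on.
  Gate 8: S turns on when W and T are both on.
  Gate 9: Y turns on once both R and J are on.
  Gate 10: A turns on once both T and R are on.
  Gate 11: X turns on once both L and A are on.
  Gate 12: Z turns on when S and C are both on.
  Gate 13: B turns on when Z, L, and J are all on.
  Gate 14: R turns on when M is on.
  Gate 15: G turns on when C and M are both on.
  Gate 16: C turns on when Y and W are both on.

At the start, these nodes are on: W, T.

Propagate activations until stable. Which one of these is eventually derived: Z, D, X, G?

Z

W and T are on, so S turns on (Gate 8).
T is on, so R turns on (Gate 7).
Gate 5: S on → J on.
R and J are on, so Y turns on (Gate 9).
Gate 16: Y and W on → C on.
S and C are on, so Z turns on (Gate 12).
X would need L and A (Gate 11), but L never turns on. D would need R and L (Gate 6), but L never turns on. G would need C and M (Gate 15), but M never turns on.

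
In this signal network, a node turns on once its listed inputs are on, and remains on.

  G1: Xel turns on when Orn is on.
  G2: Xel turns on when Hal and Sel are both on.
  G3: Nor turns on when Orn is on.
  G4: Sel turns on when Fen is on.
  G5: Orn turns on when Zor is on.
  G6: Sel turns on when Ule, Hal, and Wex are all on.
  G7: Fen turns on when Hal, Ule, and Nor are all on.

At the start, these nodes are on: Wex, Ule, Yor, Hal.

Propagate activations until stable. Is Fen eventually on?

No

Fen would need Hal, Ule, and Nor (G7), but Nor never turns on.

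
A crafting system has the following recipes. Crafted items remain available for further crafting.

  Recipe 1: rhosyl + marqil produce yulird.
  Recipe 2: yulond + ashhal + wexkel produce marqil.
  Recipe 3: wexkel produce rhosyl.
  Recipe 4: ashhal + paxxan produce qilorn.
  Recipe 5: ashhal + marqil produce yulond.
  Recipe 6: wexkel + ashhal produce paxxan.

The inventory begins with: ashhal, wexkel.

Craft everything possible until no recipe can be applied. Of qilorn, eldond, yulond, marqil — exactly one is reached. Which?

wexkel + ashhal → paxxan (Recipe 6).
Using Recipe 4, ashhal and paxxan make qilorn.
marqil would need yulond, ashhal, and wexkel (Recipe 2), but yulond is never obtained. No rule produces eldond, and it is not given. yulond would need ashhal and marqil (Recipe 5), but marqil is never obtained.

qilorn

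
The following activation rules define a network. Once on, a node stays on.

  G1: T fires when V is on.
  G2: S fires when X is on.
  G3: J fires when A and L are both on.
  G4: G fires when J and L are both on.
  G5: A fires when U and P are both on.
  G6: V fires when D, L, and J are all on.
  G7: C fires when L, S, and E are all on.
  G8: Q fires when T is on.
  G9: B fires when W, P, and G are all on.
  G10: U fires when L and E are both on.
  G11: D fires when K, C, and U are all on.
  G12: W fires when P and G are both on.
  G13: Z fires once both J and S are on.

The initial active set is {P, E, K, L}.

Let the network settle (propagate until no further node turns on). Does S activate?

No

S would need X (G2), but X never turns on.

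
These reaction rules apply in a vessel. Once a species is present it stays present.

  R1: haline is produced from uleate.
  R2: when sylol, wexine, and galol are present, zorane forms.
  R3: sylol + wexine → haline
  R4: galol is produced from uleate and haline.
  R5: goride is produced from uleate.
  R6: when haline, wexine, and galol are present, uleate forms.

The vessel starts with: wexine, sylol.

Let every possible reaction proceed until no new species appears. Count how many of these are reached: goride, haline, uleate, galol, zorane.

1

sylol and wexine present → haline forms (R3).
goride would need uleate (R5), but uleate never forms.
haline: reached.
uleate would need haline, wexine, and galol (R6), but galol never forms.
galol would need uleate and haline (R4), but uleate never forms.
zorane would need sylol, wexine, and galol (R2), but galol never forms.
Reached: haline — 1 of the 5.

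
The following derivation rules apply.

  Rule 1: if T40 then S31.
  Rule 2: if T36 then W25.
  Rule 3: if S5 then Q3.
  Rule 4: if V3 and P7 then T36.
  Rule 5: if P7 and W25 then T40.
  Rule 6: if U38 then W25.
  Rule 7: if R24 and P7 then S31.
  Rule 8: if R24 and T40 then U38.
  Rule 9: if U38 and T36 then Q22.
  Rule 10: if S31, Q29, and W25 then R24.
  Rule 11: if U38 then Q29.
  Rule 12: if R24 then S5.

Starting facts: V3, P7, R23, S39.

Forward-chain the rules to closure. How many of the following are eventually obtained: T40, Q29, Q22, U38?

From V3 and P7, Rule 4 gives T36.
T36 holds, so W25 follows (Rule 2).
P7 and W25 hold, so T40 follows (Rule 5).
T40: reached.
Q29 would need U38 (Rule 11), but U38 is never established.
Q22 would need U38 and T36 (Rule 9), but U38 is never established.
U38 would need R24 and T40 (Rule 8), but R24 is never established.
Reached: T40 — 1 of the 4.

1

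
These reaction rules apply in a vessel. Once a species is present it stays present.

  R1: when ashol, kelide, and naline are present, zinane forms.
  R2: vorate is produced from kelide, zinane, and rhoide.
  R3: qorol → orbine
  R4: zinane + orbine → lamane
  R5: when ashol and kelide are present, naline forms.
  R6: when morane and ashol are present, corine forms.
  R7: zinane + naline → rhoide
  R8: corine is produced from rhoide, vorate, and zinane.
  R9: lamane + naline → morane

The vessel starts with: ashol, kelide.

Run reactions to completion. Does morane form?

No

morane would need lamane and naline (R9), but lamane never forms.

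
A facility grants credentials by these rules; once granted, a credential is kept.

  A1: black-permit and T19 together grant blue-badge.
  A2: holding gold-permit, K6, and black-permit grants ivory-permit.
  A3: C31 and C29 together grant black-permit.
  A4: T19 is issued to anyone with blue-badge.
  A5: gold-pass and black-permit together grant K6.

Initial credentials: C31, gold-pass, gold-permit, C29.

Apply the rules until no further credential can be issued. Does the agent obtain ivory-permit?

Yes

Holding C31 and C29 grants black-permit (A3).
Holding gold-pass and black-permit grants K6 (A5).
Holding gold-permit, K6, and black-permit grants ivory-permit (A2).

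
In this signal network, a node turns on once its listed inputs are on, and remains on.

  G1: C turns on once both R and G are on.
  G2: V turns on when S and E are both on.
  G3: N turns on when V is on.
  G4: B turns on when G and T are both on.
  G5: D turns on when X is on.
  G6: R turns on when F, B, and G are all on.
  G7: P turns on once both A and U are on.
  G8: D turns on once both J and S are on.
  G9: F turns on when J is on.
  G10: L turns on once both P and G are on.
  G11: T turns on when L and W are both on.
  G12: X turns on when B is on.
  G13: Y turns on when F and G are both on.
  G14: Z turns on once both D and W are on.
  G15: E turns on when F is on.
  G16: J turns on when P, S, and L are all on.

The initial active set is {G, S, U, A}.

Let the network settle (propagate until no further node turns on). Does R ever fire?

R would need F, B, and G (G6), but B never turns on.

No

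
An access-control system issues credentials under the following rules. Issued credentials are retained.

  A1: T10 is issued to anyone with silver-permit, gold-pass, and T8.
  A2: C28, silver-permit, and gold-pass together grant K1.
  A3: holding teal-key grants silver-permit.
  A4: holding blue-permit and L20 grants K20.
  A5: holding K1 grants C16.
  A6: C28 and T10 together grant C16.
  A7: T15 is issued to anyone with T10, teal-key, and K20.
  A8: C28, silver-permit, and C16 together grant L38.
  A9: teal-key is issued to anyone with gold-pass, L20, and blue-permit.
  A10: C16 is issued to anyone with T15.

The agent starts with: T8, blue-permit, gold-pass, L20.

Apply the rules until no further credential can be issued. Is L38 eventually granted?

No

L38 would need C28, silver-permit, and C16 (A8), but C28 is never granted.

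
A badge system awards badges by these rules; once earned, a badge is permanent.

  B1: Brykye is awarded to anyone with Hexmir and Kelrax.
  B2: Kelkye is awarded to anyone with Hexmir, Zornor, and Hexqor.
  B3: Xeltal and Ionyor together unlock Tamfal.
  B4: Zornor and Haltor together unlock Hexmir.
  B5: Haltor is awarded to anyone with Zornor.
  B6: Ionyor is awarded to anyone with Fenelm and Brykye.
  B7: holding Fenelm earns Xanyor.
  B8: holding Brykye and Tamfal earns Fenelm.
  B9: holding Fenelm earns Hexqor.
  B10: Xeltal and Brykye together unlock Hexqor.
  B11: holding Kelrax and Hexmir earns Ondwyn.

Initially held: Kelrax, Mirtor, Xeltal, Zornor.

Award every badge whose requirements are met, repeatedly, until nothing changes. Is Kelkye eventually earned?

With Zornor, Haltor is earned (B5).
With Zornor and Haltor, Hexmir is earned (B4).
With Hexmir and Kelrax, Brykye is earned (B1).
With Xeltal and Brykye, Hexqor is earned (B10).
With Hexmir, Zornor, and Hexqor, Kelkye is earned (B2).

Yes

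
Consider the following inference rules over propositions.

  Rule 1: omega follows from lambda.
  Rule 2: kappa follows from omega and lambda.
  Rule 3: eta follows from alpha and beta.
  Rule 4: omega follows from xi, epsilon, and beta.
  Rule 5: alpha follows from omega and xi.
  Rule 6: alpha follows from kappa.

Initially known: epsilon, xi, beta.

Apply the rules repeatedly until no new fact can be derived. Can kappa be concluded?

No

kappa would need omega and lambda (Rule 2), but lambda is never established.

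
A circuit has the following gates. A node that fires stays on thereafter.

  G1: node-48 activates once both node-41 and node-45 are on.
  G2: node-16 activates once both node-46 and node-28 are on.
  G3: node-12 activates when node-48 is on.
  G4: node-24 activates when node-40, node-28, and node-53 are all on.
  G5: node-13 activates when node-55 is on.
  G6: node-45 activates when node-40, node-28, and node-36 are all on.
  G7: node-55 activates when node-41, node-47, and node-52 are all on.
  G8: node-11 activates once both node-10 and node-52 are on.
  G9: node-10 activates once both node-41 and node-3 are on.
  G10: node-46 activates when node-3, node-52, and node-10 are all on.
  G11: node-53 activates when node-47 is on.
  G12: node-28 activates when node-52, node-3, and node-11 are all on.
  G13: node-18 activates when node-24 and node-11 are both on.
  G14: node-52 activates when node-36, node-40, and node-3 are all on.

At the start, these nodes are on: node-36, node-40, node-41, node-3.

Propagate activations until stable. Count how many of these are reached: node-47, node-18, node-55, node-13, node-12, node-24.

node-36, node-40, and node-3 are on, so node-52 activates (G14).
node-41 and node-3 are on, so node-10 activates (G9).
G8: node-10 and node-52 on → node-11 on.
G12: node-52, node-3, and node-11 on → node-28 on.
node-40, node-28, and node-36 are on, so node-45 activates (G6).
node-41 and node-45 are on, so node-48 activates (G1).
node-48 is on, so node-12 activates (G3).
No rule produces node-47, and it is not given.
node-18 would need node-24 and node-11 (G13), but node-24 never turns on.
node-55 would need node-41, node-47, and node-52 (G7), but node-47 never turns on.
node-13 would need node-55 (G5), but node-55 never turns on.
node-12: reached.
node-24 would need node-40, node-28, and node-53 (G4), but node-53 never turns on.
Reached: node-12 — 1 of the 6.

1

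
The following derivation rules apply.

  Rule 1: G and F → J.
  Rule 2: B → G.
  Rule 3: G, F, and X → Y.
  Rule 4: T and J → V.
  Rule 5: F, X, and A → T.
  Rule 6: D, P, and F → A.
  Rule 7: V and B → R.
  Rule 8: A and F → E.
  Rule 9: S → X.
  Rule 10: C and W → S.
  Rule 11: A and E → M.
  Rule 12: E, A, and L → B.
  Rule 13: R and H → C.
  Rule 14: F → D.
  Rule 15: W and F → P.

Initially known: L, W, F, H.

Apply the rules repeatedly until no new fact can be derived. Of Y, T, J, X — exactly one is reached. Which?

W and F hold, so P follows (Rule 15).
F holds, so D follows (Rule 14).
D, P, and F hold, so A follows (Rule 6).
A and F hold, so E follows (Rule 8).
From E, A, and L, Rule 12 gives B.
B holds, so G follows (Rule 2).
From G and F, Rule 1 gives J.
Y would need G, F, and X (Rule 3), but X is never established. X would need S (Rule 9), but S is never established. T would need F, X, and A (Rule 5), but X is never established.

J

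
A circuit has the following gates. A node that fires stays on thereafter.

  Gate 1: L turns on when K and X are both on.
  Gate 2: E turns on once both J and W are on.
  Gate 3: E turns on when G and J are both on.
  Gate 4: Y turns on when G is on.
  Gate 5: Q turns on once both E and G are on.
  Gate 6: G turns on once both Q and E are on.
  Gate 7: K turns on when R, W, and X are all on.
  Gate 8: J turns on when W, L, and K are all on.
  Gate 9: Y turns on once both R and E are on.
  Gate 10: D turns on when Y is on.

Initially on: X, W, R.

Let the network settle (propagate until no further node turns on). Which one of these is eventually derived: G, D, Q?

D

Gate 7: R, W, and X on → K on.
Gate 1: K and X on → L on.
Gate 8: W, L, and K on → J on.
J and W are on, so E turns on (Gate 2).
Gate 9: R and E on → Y on.
Y is on, so D turns on (Gate 10).
Q would need E and G (Gate 5), but G never turns on. G would need Q and E (Gate 6), but Q never turns on.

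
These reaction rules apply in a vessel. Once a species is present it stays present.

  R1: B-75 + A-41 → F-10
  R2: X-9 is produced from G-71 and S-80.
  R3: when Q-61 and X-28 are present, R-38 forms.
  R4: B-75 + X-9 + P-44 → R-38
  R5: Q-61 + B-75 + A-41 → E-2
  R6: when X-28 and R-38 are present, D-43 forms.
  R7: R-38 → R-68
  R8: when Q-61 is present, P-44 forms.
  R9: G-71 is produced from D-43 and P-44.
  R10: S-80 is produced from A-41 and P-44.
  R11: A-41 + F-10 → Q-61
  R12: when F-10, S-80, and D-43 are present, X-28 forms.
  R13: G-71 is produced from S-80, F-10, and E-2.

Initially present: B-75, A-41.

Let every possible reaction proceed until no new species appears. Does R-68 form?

Yes

B-75 and A-41 present → F-10 forms (R1).
A-41 and F-10 present → Q-61 forms (R11).
Q-61 present → P-44 forms (R8).
Q-61, B-75, and A-41 present → E-2 forms (R5).
A-41 and P-44 present → S-80 forms (R10).
S-80, F-10, and E-2 present → G-71 forms (R13).
G-71 and S-80 present → X-9 forms (R2).
B-75, X-9, and P-44 present → R-38 forms (R4).
R-38 present → R-68 forms (R7).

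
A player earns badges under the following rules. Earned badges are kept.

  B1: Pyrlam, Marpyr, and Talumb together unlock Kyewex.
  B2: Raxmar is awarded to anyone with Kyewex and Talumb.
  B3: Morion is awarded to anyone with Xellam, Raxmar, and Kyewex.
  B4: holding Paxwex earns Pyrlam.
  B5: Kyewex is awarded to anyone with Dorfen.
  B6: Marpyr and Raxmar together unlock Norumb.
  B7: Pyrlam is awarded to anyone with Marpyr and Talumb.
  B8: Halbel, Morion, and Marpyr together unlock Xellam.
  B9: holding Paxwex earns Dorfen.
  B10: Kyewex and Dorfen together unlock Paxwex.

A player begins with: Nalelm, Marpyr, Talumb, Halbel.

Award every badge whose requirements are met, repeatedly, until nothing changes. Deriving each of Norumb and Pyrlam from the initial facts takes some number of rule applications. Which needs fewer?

Pyrlam: With Marpyr and Talumb, Pyrlam is earned (B7). [1 rule application]
Norumb: With Marpyr and Talumb, Pyrlam is earned (B7). With Pyrlam, Marpyr, and Talumb, Kyewex is earned (B1). With Kyewex and Talumb, Raxmar is earned (B2). With Marpyr and Raxmar, Norumb is earned (B6). [4 rule applications]
Pyrlam needs fewer.

Pyrlam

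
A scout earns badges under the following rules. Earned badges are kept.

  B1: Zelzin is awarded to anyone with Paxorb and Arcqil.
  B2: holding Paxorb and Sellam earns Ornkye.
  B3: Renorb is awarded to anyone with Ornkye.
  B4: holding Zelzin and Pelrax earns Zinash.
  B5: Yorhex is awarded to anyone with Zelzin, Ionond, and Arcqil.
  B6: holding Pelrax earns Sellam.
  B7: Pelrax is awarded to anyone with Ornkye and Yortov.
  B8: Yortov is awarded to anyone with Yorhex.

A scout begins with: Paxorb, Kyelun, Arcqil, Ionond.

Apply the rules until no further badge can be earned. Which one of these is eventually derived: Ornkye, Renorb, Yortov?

Yortov

With Paxorb and Arcqil, Zelzin is earned (B1).
With Zelzin, Ionond, and Arcqil, Yorhex is earned (B5).
With Yorhex, Yortov is earned (B8).
Renorb would need Ornkye (B3), but Ornkye is never earned. Ornkye would need Paxorb and Sellam (B2), but Sellam is never earned.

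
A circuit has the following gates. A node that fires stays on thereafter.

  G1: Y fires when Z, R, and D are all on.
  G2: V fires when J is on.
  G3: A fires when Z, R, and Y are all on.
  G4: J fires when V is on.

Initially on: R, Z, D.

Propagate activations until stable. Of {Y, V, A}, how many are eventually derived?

2

Z, R, and D are on, so Y fires (G1).
Z, R, and Y are on, so A fires (G3).
Y: reached.
V would need J (G2), but J never turns on.
A: reached.
Reached: Y and A — 2 of the 3.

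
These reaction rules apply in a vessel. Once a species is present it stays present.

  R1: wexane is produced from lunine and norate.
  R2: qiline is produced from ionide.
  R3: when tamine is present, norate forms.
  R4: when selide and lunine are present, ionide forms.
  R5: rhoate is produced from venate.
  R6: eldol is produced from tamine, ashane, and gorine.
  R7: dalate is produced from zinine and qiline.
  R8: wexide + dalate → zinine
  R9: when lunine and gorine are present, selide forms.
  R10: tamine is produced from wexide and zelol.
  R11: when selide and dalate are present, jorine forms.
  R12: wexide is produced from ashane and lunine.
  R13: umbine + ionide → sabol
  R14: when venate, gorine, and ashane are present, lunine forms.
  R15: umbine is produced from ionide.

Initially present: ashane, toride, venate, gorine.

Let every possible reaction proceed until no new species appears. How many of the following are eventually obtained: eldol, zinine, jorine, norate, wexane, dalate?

0

eldol would need tamine, ashane, and gorine (R6), but tamine never forms.
zinine would need wexide and dalate (R8), but dalate never forms.
jorine would need selide and dalate (R11), but dalate never forms.
norate would need tamine (R3), but tamine never forms.
wexane would need lunine and norate (R1), but norate never forms.
dalate would need zinine and qiline (R7), but zinine never forms.
None of the 6 are reached.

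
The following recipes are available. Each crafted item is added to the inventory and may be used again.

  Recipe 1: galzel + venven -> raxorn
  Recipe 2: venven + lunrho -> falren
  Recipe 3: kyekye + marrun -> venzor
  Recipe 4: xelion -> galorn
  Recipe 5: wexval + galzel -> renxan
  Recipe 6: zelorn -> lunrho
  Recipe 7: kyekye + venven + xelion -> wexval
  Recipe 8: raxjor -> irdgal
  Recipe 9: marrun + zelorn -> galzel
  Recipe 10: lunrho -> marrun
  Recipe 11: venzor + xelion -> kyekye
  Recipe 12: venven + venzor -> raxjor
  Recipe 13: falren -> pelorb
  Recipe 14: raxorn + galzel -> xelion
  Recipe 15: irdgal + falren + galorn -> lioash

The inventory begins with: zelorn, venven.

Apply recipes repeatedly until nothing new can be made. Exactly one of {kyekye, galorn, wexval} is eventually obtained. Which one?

zelorn -> lunrho (Recipe 6).
lunrho -> marrun (Recipe 10).
Using Recipe 9, marrun and zelorn make galzel.
galzel + venven -> raxorn (Recipe 1).
Using Recipe 14, raxorn and galzel make xelion.
Using Recipe 4, xelion makes galorn.
wexval would need kyekye, venven, and xelion (Recipe 7), but kyekye is never obtained. kyekye would need venzor and xelion (Recipe 11), but venzor is never obtained.

galorn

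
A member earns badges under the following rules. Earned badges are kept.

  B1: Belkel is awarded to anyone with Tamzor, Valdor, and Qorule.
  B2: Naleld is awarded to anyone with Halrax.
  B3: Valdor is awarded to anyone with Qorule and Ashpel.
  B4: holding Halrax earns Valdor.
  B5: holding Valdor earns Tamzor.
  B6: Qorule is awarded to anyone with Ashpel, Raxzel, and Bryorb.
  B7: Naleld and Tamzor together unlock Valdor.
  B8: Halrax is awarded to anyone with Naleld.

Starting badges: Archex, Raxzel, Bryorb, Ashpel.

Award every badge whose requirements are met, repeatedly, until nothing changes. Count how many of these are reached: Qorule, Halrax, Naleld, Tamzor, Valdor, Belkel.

4

With Ashpel, Raxzel, and Bryorb, Qorule is earned (B6).
With Qorule and Ashpel, Valdor is earned (B3).
With Valdor, Tamzor is earned (B5).
With Tamzor, Valdor, and Qorule, Belkel is earned (B1).
Qorule: reached.
Halrax would need Naleld (B8), but Naleld is never earned.
Naleld would need Halrax (B2), but Halrax is never earned.
Tamzor: reached.
Valdor: reached.
Belkel: reached.
Reached: Qorule, Tamzor, Valdor, and Belkel — 4 of the 6.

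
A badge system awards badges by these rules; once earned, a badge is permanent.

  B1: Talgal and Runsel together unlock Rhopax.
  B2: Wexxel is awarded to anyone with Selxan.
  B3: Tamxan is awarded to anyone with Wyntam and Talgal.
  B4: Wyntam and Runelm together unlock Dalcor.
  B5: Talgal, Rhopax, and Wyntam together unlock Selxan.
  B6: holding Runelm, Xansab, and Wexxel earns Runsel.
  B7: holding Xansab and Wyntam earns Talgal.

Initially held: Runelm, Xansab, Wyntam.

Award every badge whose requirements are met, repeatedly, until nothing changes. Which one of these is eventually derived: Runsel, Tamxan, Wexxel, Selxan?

With Xansab and Wyntam, Talgal is earned (B7).
With Wyntam and Talgal, Tamxan is earned (B3).
Selxan would need Talgal, Rhopax, and Wyntam (B5), but Rhopax is never earned. Wexxel would need Selxan (B2), but Selxan is never earned. Runsel would need Runelm, Xansab, and Wexxel (B6), but Wexxel is never earned.

Tamxan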